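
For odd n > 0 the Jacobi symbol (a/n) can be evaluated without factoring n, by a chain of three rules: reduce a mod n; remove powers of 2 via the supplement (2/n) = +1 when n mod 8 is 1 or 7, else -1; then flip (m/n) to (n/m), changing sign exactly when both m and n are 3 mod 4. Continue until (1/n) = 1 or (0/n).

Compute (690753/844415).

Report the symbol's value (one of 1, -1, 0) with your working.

reciprocity: (690753/844415) = +1·(844415/690753) since 690753 mod 4 = 1, 844415 mod 4 = 3; sign now +1
(844415/690753) = (153662/690753)   [reduce mod 690753]
153662 = 2^1·76831; (2/690753) = +1 since 690753 mod 8 = 1, so (153662/690753) = (+1)^1·(76831/690753); sign now +1
reciprocity: (76831/690753) = +1·(690753/76831) since 76831 mod 4 = 3, 690753 mod 4 = 1; sign now +1
(690753/76831) = (76105/76831)   [reduce mod 76831]
reciprocity: (76105/76831) = +1·(76831/76105) since 76105 mod 4 = 1, 76831 mod 4 = 3; sign now +1
(76831/76105) = (726/76105)   [reduce mod 76105]
726 = 2^1·363; (2/76105) = +1 since 76105 mod 8 = 1, so (726/76105) = (+1)^1·(363/76105); sign now +1
reciprocity: (363/76105) = +1·(76105/363) since 363 mod 4 = 3, 76105 mod 4 = 1; sign now +1
(76105/363) = (238/363)   [reduce mod 363]
238 = 2^1·119; (2/363) = -1 since 363 mod 8 = 3, so (238/363) = (-1)^1·(119/363); sign now -1
reciprocity: (119/363) = -1·(363/119) since 119 mod 4 = 3, 363 mod 4 = 3; sign now +1
(363/119) = (6/119)   [reduce mod 119]
6 = 2^1·3; (2/119) = +1 since 119 mod 8 = 7, so (6/119) = (+1)^1·(3/119); sign now +1
reciprocity: (3/119) = -1·(119/3) since 3 mod 4 = 3, 119 mod 4 = 3; sign now -1
(119/3) = (2/3)   [reduce mod 3]
2 = 2^1·1; (2/3) = -1 since 3 mod 8 = 3, so (2/3) = (-1)^1·(1/3); sign now +1
(1/3) = 1; final value = sign = +1

1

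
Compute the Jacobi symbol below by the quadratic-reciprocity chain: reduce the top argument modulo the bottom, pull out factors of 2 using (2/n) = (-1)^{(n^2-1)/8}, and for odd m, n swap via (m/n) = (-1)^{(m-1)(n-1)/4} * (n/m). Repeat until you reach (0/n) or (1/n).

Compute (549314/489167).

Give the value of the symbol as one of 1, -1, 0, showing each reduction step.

-1

(549314/489167): 549314 mod 489167 = 60147, so (549314/489167) = (60147/489167)
flip (60147/489167) -> (489167/60147): both odd, 60147 mod 4 = 3, 489167 mod 4 = 3, so the flip contributes -1; sign now -1
(489167/60147): 489167 mod 60147 = 7991, so (489167/60147) = (7991/60147)
flip (7991/60147) -> (60147/7991): both odd, 7991 mod 4 = 3, 60147 mod 4 = 3, so the flip contributes -1; sign now +1
(60147/7991): 60147 mod 7991 = 4210, so (60147/7991) = (4210/7991)
factor out 2^1: 4210 = 2^1·2105; with 7991 mod 8 = 7, (2/7991) = +1; sign now +1; continue with (2105/7991)
flip (2105/7991) -> (7991/2105): both odd, 2105 mod 4 = 1, 7991 mod 4 = 3, so the flip contributes +1; sign now +1
(7991/2105): 7991 mod 2105 = 1676, so (7991/2105) = (1676/2105)
factor out 2^2: 1676 = 2^2·419; with 2105 mod 8 = 1, (2/2105) = +1; sign now +1; continue with (419/2105)
flip (419/2105) -> (2105/419): both odd, 419 mod 4 = 3, 2105 mod 4 = 1, so the flip contributes +1; sign now +1
(2105/419): 2105 mod 419 = 10, so (2105/419) = (10/419)
factor out 2^1: 10 = 2^1·5; with 419 mod 8 = 3, (2/419) = -1; sign now -1; continue with (5/419)
flip (5/419) -> (419/5): both odd, 5 mod 4 = 1, 419 mod 4 = 3, so the flip contributes +1; sign now -1
(419/5): 419 mod 5 = 4, so (419/5) = (4/5)
factor out 2^2: 4 = 2^2·1; with 5 mod 8 = 5, (2/5) = -1; sign now -1; continue with (1/5)
reached (1/5) = 1, so the symbol is -1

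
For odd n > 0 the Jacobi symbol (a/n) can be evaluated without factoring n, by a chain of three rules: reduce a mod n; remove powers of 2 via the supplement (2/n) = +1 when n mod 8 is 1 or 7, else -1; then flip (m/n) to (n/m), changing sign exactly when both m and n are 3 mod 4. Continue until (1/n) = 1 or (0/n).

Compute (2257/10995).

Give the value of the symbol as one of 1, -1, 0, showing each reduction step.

flip (2257/10995) -> (10995/2257): both odd, 2257 mod 4 = 1, 10995 mod 4 = 3, so the flip contributes +1; sign now +1
(10995/2257): 10995 mod 2257 = 1967, so (10995/2257) = (1967/2257)
flip (1967/2257) -> (2257/1967): both odd, 1967 mod 4 = 3, 2257 mod 4 = 1, so the flip contributes +1; sign now +1
(2257/1967): 2257 mod 1967 = 290, so (2257/1967) = (290/1967)
factor out 2^1: 290 = 2^1·145; with 1967 mod 8 = 7, (2/1967) = +1; sign now +1; continue with (145/1967)
flip (145/1967) -> (1967/145): both odd, 145 mod 4 = 1, 1967 mod 4 = 3, so the flip contributes +1; sign now +1
(1967/145): 1967 mod 145 = 82, so (1967/145) = (82/145)
factor out 2^1: 82 = 2^1·41; with 145 mod 8 = 1, (2/145) = +1; sign now +1; continue with (41/145)
flip (41/145) -> (145/41): both odd, 41 mod 4 = 1, 145 mod 4 = 1, so the flip contributes +1; sign now +1
(145/41): 145 mod 41 = 22, so (145/41) = (22/41)
factor out 2^1: 22 = 2^1·11; with 41 mod 8 = 1, (2/41) = +1; sign now +1; continue with (11/41)
flip (11/41) -> (41/11): both odd, 11 mod 4 = 3, 41 mod 4 = 1, so the flip contributes +1; sign now +1
(41/11): 41 mod 11 = 8, so (41/11) = (8/11)
factor out 2^3: 8 = 2^3·1; with 11 mod 8 = 3, (2/11) = -1; sign now -1; continue with (1/11)
reached (1/11) = 1, so the symbol is -1

-1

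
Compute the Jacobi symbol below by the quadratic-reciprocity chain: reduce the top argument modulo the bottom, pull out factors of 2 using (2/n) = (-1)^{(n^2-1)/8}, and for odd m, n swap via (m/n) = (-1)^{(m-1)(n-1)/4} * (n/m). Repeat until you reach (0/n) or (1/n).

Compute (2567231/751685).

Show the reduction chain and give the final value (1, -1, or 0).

1

(2567231/751685): 2567231 mod 751685 = 312176, so (2567231/751685) = (312176/751685)
factor out 2^4: 312176 = 2^4·19511; with 751685 mod 8 = 5, (2/751685) = -1; sign now +1; continue with (19511/751685)
flip (19511/751685) -> (751685/19511): both odd, 19511 mod 4 = 3, 751685 mod 4 = 1, so the flip contributes +1; sign now +1
(751685/19511): 751685 mod 19511 = 10267, so (751685/19511) = (10267/19511)
flip (10267/19511) -> (19511/10267): both odd, 10267 mod 4 = 3, 19511 mod 4 = 3, so the flip contributes -1; sign now -1
(19511/10267): 19511 mod 10267 = 9244, so (19511/10267) = (9244/10267)
factor out 2^2: 9244 = 2^2·2311; with 10267 mod 8 = 3, (2/10267) = -1; sign now -1; continue with (2311/10267)
flip (2311/10267) -> (10267/2311): both odd, 2311 mod 4 = 3, 10267 mod 4 = 3, so the flip contributes -1; sign now +1
(10267/2311): 10267 mod 2311 = 1023, so (10267/2311) = (1023/2311)
flip (1023/2311) -> (2311/1023): both odd, 1023 mod 4 = 3, 2311 mod 4 = 3, so the flip contributes -1; sign now -1
(2311/1023): 2311 mod 1023 = 265, so (2311/1023) = (265/1023)
flip (265/1023) -> (1023/265): both odd, 265 mod 4 = 1, 1023 mod 4 = 3, so the flip contributes +1; sign now -1
(1023/265): 1023 mod 265 = 228, so (1023/265) = (228/265)
factor out 2^2: 228 = 2^2·57; with 265 mod 8 = 1, (2/265) = +1; sign now -1; continue with (57/265)
flip (57/265) -> (265/57): both odd, 57 mod 4 = 1, 265 mod 4 = 1, so the flip contributes +1; sign now -1
(265/57): 265 mod 57 = 37, so (265/57) = (37/57)
flip (37/57) -> (57/37): both odd, 37 mod 4 = 1, 57 mod 4 = 1, so the flip contributes +1; sign now -1
(57/37): 57 mod 37 = 20, so (57/37) = (20/37)
factor out 2^2: 20 = 2^2·5; with 37 mod 8 = 5, (2/37) = -1; sign now -1; continue with (5/37)
flip (5/37) -> (37/5): both odd, 5 mod 4 = 1, 37 mod 4 = 1, so the flip contributes +1; sign now -1
(37/5): 37 mod 5 = 2, so (37/5) = (2/5)
factor out 2^1: 2 = 2^1·1; with 5 mod 8 = 5, (2/5) = -1; sign now +1; continue with (1/5)
reached (1/5) = 1, so the symbol is +1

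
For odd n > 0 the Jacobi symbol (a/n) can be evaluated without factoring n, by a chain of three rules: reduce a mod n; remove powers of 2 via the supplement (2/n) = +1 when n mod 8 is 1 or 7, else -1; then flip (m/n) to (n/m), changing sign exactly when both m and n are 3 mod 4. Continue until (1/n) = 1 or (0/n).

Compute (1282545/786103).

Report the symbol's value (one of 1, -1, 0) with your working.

(1282545/786103): 1282545 mod 786103 = 496442, so (1282545/786103) = (496442/786103)
factor out 2^1: 496442 = 2^1·248221; with 786103 mod 8 = 7, (2/786103) = +1; sign now +1; continue with (248221/786103)
flip (248221/786103) -> (786103/248221): both odd, 248221 mod 4 = 1, 786103 mod 4 = 3, so the flip contributes +1; sign now +1
(786103/248221): 786103 mod 248221 = 41440, so (786103/248221) = (41440/248221)
factor out 2^5: 41440 = 2^5·1295; with 248221 mod 8 = 5, (2/248221) = -1; sign now -1; continue with (1295/248221)
flip (1295/248221) -> (248221/1295): both odd, 1295 mod 4 = 3, 248221 mod 4 = 1, so the flip contributes +1; sign now -1
(248221/1295): 248221 mod 1295 = 876, so (248221/1295) = (876/1295)
factor out 2^2: 876 = 2^2·219; with 1295 mod 8 = 7, (2/1295) = +1; sign now -1; continue with (219/1295)
flip (219/1295) -> (1295/219): both odd, 219 mod 4 = 3, 1295 mod 4 = 3, so the flip contributes -1; sign now +1
(1295/219): 1295 mod 219 = 200, so (1295/219) = (200/219)
factor out 2^3: 200 = 2^3·25; with 219 mod 8 = 3, (2/219) = -1; sign now -1; continue with (25/219)
flip (25/219) -> (219/25): both odd, 25 mod 4 = 1, 219 mod 4 = 3, so the flip contributes +1; sign now -1
(219/25): 219 mod 25 = 19, so (219/25) = (19/25)
flip (19/25) -> (25/19): both odd, 19 mod 4 = 3, 25 mod 4 = 1, so the flip contributes +1; sign now -1
(25/19): 25 mod 19 = 6, so (25/19) = (6/19)
factor out 2^1: 6 = 2^1·3; with 19 mod 8 = 3, (2/19) = -1; sign now +1; continue with (3/19)
flip (3/19) -> (19/3): both odd, 3 mod 4 = 3, 19 mod 4 = 3, so the flip contributes -1; sign now -1
(19/3): 19 mod 3 = 1, so (19/3) = (1/3)
reached (1/3) = 1, so the symbol is -1

-1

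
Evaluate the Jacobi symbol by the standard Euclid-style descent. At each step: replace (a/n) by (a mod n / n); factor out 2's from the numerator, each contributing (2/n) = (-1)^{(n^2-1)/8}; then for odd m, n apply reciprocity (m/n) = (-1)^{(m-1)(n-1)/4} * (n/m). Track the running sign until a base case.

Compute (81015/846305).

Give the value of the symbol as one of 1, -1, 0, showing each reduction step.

0

reciprocity: (81015/846305) = +1·(846305/81015) since 81015 mod 4 = 3, 846305 mod 4 = 1; sign now +1
(846305/81015) = (36155/81015)   [reduce mod 81015]
reciprocity: (36155/81015) = -1·(81015/36155) since 36155 mod 4 = 3, 81015 mod 4 = 3; sign now -1
(81015/36155) = (8705/36155)   [reduce mod 36155]
reciprocity: (8705/36155) = +1·(36155/8705) since 8705 mod 4 = 1, 36155 mod 4 = 3; sign now -1
(36155/8705) = (1335/8705)   [reduce mod 8705]
reciprocity: (1335/8705) = +1·(8705/1335) since 1335 mod 4 = 3, 8705 mod 4 = 1; sign now -1
(8705/1335) = (695/1335)   [reduce mod 1335]
reciprocity: (695/1335) = -1·(1335/695) since 695 mod 4 = 3, 1335 mod 4 = 3; sign now +1
(1335/695) = (640/695)   [reduce mod 695]
640 = 2^7·5; (2/695) = +1 since 695 mod 8 = 7, so (640/695) = (+1)^7·(5/695); sign now +1
reciprocity: (5/695) = +1·(695/5) since 5 mod 4 = 1, 695 mod 4 = 3; sign now +1
(695/5) = (0/5)   [reduce mod 5]
(0/5) = 0   [gcd(a, n) > 1]; final value = 0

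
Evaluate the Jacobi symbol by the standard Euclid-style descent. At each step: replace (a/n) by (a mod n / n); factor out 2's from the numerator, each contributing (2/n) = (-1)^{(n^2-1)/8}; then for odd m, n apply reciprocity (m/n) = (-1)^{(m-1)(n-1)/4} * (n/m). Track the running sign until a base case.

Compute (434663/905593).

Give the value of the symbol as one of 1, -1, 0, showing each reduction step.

1

flip (434663/905593) -> (905593/434663): both odd, 434663 mod 4 = 3, 905593 mod 4 = 1, so the flip contributes +1; sign now +1
(905593/434663): 905593 mod 434663 = 36267, so (905593/434663) = (36267/434663)
flip (36267/434663) -> (434663/36267): both odd, 36267 mod 4 = 3, 434663 mod 4 = 3, so the flip contributes -1; sign now -1
(434663/36267): 434663 mod 36267 = 35726, so (434663/36267) = (35726/36267)
factor out 2^1: 35726 = 2^1·17863; with 36267 mod 8 = 3, (2/36267) = -1; sign now +1; continue with (17863/36267)
flip (17863/36267) -> (36267/17863): both odd, 17863 mod 4 = 3, 36267 mod 4 = 3, so the flip contributes -1; sign now -1
(36267/17863): 36267 mod 17863 = 541, so (36267/17863) = (541/17863)
flip (541/17863) -> (17863/541): both odd, 541 mod 4 = 1, 17863 mod 4 = 3, so the flip contributes +1; sign now -1
(17863/541): 17863 mod 541 = 10, so (17863/541) = (10/541)
factor out 2^1: 10 = 2^1·5; with 541 mod 8 = 5, (2/541) = -1; sign now +1; continue with (5/541)
flip (5/541) -> (541/5): both odd, 5 mod 4 = 1, 541 mod 4 = 1, so the flip contributes +1; sign now +1
(541/5): 541 mod 5 = 1, so (541/5) = (1/5)
reached (1/5) = 1, so the symbol is +1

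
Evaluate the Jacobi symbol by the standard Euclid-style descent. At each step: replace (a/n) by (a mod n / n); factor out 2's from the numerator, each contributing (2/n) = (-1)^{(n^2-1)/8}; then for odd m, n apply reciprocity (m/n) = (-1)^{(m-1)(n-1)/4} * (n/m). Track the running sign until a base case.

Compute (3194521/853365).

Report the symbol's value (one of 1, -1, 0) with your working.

-1

(3194521/853365) = (634426/853365)   [reduce mod 853365]
634426 = 2^1·317213; (2/853365) = -1 since 853365 mod 8 = 5, so (634426/853365) = (-1)^1·(317213/853365); sign now -1
reciprocity: (317213/853365) = +1·(853365/317213) since 317213 mod 4 = 1, 853365 mod 4 = 1; sign now -1
(853365/317213) = (218939/317213)   [reduce mod 317213]
reciprocity: (218939/317213) = +1·(317213/218939) since 218939 mod 4 = 3, 317213 mod 4 = 1; sign now -1
(317213/218939) = (98274/218939)   [reduce mod 218939]
98274 = 2^1·49137; (2/218939) = -1 since 218939 mod 8 = 3, so (98274/218939) = (-1)^1·(49137/218939); sign now +1
reciprocity: (49137/218939) = +1·(218939/49137) since 49137 mod 4 = 1, 218939 mod 4 = 3; sign now +1
(218939/49137) = (22391/49137)   [reduce mod 49137]
reciprocity: (22391/49137) = +1·(49137/22391) since 22391 mod 4 = 3, 49137 mod 4 = 1; sign now +1
(49137/22391) = (4355/22391)   [reduce mod 22391]
reciprocity: (4355/22391) = -1·(22391/4355) since 4355 mod 4 = 3, 22391 mod 4 = 3; sign now -1
(22391/4355) = (616/4355)   [reduce mod 4355]
616 = 2^3·77; (2/4355) = -1 since 4355 mod 8 = 3, so (616/4355) = (-1)^3·(77/4355); sign now +1
reciprocity: (77/4355) = +1·(4355/77) since 77 mod 4 = 1, 4355 mod 4 = 3; sign now +1
(4355/77) = (43/77)   [reduce mod 77]
reciprocity: (43/77) = +1·(77/43) since 43 mod 4 = 3, 77 mod 4 = 1; sign now +1
(77/43) = (34/43)   [reduce mod 43]
34 = 2^1·17; (2/43) = -1 since 43 mod 8 = 3, so (34/43) = (-1)^1·(17/43); sign now -1
reciprocity: (17/43) = +1·(43/17) since 17 mod 4 = 1, 43 mod 4 = 3; sign now -1
(43/17) = (9/17)   [reduce mod 17]
reciprocity: (9/17) = +1·(17/9) since 9 mod 4 = 1, 17 mod 4 = 1; sign now -1
(17/9) = (8/9)   [reduce mod 9]
8 = 2^3·1; (2/9) = +1 since 9 mod 8 = 1, so (8/9) = (+1)^3·(1/9); sign now -1
(1/9) = 1; final value = sign = -1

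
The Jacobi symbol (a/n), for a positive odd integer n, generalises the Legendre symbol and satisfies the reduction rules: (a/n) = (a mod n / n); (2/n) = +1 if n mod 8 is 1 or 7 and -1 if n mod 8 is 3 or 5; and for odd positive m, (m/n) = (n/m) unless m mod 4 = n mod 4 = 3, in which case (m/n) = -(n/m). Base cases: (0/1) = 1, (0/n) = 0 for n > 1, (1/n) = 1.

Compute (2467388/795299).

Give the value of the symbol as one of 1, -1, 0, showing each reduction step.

-1

(2467388/795299) = (81491/795299)   [reduce mod 795299]
reciprocity: (81491/795299) = -1·(795299/81491) since 81491 mod 4 = 3, 795299 mod 4 = 3; sign now -1
(795299/81491) = (61880/81491)   [reduce mod 81491]
61880 = 2^3·7735; (2/81491) = -1 since 81491 mod 8 = 3, so (61880/81491) = (-1)^3·(7735/81491); sign now +1
reciprocity: (7735/81491) = -1·(81491/7735) since 7735 mod 4 = 3, 81491 mod 4 = 3; sign now -1
(81491/7735) = (4141/7735)   [reduce mod 7735]
reciprocity: (4141/7735) = +1·(7735/4141) since 4141 mod 4 = 1, 7735 mod 4 = 3; sign now -1
(7735/4141) = (3594/4141)   [reduce mod 4141]
3594 = 2^1·1797; (2/4141) = -1 since 4141 mod 8 = 5, so (3594/4141) = (-1)^1·(1797/4141); sign now +1
reciprocity: (1797/4141) = +1·(4141/1797) since 1797 mod 4 = 1, 4141 mod 4 = 1; sign now +1
(4141/1797) = (547/1797)   [reduce mod 1797]
reciprocity: (547/1797) = +1·(1797/547) since 547 mod 4 = 3, 1797 mod 4 = 1; sign now +1
(1797/547) = (156/547)   [reduce mod 547]
156 = 2^2·39; (2/547) = -1 since 547 mod 8 = 3, so (156/547) = (-1)^2·(39/547); sign now +1
reciprocity: (39/547) = -1·(547/39) since 39 mod 4 = 3, 547 mod 4 = 3; sign now -1
(547/39) = (1/39)   [reduce mod 39]
(1/39) = 1; final value = sign = -1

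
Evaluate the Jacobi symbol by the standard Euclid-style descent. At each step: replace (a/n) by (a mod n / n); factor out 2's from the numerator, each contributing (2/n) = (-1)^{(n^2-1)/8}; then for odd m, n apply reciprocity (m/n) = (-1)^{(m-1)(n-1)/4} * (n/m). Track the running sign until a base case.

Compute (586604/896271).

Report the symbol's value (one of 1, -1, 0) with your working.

-1

586604 = 2^2·146651; (2/896271) = +1 since 896271 mod 8 = 7, so (586604/896271) = (+1)^2·(146651/896271); sign now +1
reciprocity: (146651/896271) = -1·(896271/146651) since 146651 mod 4 = 3, 896271 mod 4 = 3; sign now -1
(896271/146651) = (16365/146651)   [reduce mod 146651]
reciprocity: (16365/146651) = +1·(146651/16365) since 16365 mod 4 = 1, 146651 mod 4 = 3; sign now -1
(146651/16365) = (15731/16365)   [reduce mod 16365]
reciprocity: (15731/16365) = +1·(16365/15731) since 15731 mod 4 = 3, 16365 mod 4 = 1; sign now -1
(16365/15731) = (634/15731)   [reduce mod 15731]
634 = 2^1·317; (2/15731) = -1 since 15731 mod 8 = 3, so (634/15731) = (-1)^1·(317/15731); sign now +1
reciprocity: (317/15731) = +1·(15731/317) since 317 mod 4 = 1, 15731 mod 4 = 3; sign now +1
(15731/317) = (198/317)   [reduce mod 317]
198 = 2^1·99; (2/317) = -1 since 317 mod 8 = 5, so (198/317) = (-1)^1·(99/317); sign now -1
reciprocity: (99/317) = +1·(317/99) since 99 mod 4 = 3, 317 mod 4 = 1; sign now -1
(317/99) = (20/99)   [reduce mod 99]
20 = 2^2·5; (2/99) = -1 since 99 mod 8 = 3, so (20/99) = (-1)^2·(5/99); sign now -1
reciprocity: (5/99) = +1·(99/5) since 5 mod 4 = 1, 99 mod 4 = 3; sign now -1
(99/5) = (4/5)   [reduce mod 5]
4 = 2^2·1; (2/5) = -1 since 5 mod 8 = 5, so (4/5) = (-1)^2·(1/5); sign now -1
(1/5) = 1; final value = sign = -1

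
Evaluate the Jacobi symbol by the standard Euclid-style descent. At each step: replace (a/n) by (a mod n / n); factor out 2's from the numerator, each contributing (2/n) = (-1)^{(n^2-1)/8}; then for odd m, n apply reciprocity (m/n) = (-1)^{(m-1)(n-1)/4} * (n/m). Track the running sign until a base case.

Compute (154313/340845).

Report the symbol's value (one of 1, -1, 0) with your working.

flip (154313/340845) -> (340845/154313): both odd, 154313 mod 4 = 1, 340845 mod 4 = 1, so the flip contributes +1; sign now +1
(340845/154313): 340845 mod 154313 = 32219, so (340845/154313) = (32219/154313)
flip (32219/154313) -> (154313/32219): both odd, 32219 mod 4 = 3, 154313 mod 4 = 1, so the flip contributes +1; sign now +1
(154313/32219): 154313 mod 32219 = 25437, so (154313/32219) = (25437/32219)
flip (25437/32219) -> (32219/25437): both odd, 25437 mod 4 = 1, 32219 mod 4 = 3, so the flip contributes +1; sign now +1
(32219/25437): 32219 mod 25437 = 6782, so (32219/25437) = (6782/25437)
factor out 2^1: 6782 = 2^1·3391; with 25437 mod 8 = 5, (2/25437) = -1; sign now -1; continue with (3391/25437)
flip (3391/25437) -> (25437/3391): both odd, 3391 mod 4 = 3, 25437 mod 4 = 1, so the flip contributes +1; sign now -1
(25437/3391): 25437 mod 3391 = 1700, so (25437/3391) = (1700/3391)
factor out 2^2: 1700 = 2^2·425; with 3391 mod 8 = 7, (2/3391) = +1; sign now -1; continue with (425/3391)
flip (425/3391) -> (3391/425): both odd, 425 mod 4 = 1, 3391 mod 4 = 3, so the flip contributes +1; sign now -1
(3391/425): 3391 mod 425 = 416, so (3391/425) = (416/425)
factor out 2^5: 416 = 2^5·13; with 425 mod 8 = 1, (2/425) = +1; sign now -1; continue with (13/425)
flip (13/425) -> (425/13): both odd, 13 mod 4 = 1, 425 mod 4 = 1, so the flip contributes +1; sign now -1
(425/13): 425 mod 13 = 9, so (425/13) = (9/13)
flip (9/13) -> (13/9): both odd, 9 mod 4 = 1, 13 mod 4 = 1, so the flip contributes +1; sign now -1
(13/9): 13 mod 9 = 4, so (13/9) = (4/9)
factor out 2^2: 4 = 2^2·1; with 9 mod 8 = 1, (2/9) = +1; sign now -1; continue with (1/9)
reached (1/9) = 1, so the symbol is -1

-1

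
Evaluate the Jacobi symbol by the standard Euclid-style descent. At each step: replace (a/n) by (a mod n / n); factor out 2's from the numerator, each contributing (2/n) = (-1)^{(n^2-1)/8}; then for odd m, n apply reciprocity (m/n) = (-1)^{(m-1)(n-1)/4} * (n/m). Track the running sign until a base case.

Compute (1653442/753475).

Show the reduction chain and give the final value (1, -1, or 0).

1

(1653442/753475) = (146492/753475)   [reduce mod 753475]
146492 = 2^2·36623; (2/753475) = -1 since 753475 mod 8 = 3, so (146492/753475) = (-1)^2·(36623/753475); sign now +1
reciprocity: (36623/753475) = -1·(753475/36623) since 36623 mod 4 = 3, 753475 mod 4 = 3; sign now -1
(753475/36623) = (21015/36623)   [reduce mod 36623]
reciprocity: (21015/36623) = -1·(36623/21015) since 21015 mod 4 = 3, 36623 mod 4 = 3; sign now +1
(36623/21015) = (15608/21015)   [reduce mod 21015]
15608 = 2^3·1951; (2/21015) = +1 since 21015 mod 8 = 7, so (15608/21015) = (+1)^3·(1951/21015); sign now +1
reciprocity: (1951/21015) = -1·(21015/1951) since 1951 mod 4 = 3, 21015 mod 4 = 3; sign now -1
(21015/1951) = (1505/1951)   [reduce mod 1951]
reciprocity: (1505/1951) = +1·(1951/1505) since 1505 mod 4 = 1, 1951 mod 4 = 3; sign now -1
(1951/1505) = (446/1505)   [reduce mod 1505]
446 = 2^1·223; (2/1505) = +1 since 1505 mod 8 = 1, so (446/1505) = (+1)^1·(223/1505); sign now -1
reciprocity: (223/1505) = +1·(1505/223) since 223 mod 4 = 3, 1505 mod 4 = 1; sign now -1
(1505/223) = (167/223)   [reduce mod 223]
reciprocity: (167/223) = -1·(223/167) since 167 mod 4 = 3, 223 mod 4 = 3; sign now +1
(223/167) = (56/167)   [reduce mod 167]
56 = 2^3·7; (2/167) = +1 since 167 mod 8 = 7, so (56/167) = (+1)^3·(7/167); sign now +1
reciprocity: (7/167) = -1·(167/7) since 7 mod 4 = 3, 167 mod 4 = 3; sign now -1
(167/7) = (6/7)   [reduce mod 7]
6 = 2^1·3; (2/7) = +1 since 7 mod 8 = 7, so (6/7) = (+1)^1·(3/7); sign now -1
reciprocity: (3/7) = -1·(7/3) since 3 mod 4 = 3, 7 mod 4 = 3; sign now +1
(7/3) = (1/3)   [reduce mod 3]
(1/3) = 1; final value = sign = +1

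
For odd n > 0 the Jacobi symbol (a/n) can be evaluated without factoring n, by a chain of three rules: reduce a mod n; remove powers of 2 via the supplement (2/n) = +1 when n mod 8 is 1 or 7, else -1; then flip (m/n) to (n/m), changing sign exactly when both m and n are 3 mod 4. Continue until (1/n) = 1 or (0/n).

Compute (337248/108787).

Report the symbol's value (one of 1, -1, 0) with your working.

1

(337248/108787) = (10887/108787)   [reduce mod 108787]
reciprocity: (10887/108787) = -1·(108787/10887) since 10887 mod 4 = 3, 108787 mod 4 = 3; sign now -1
(108787/10887) = (10804/10887)   [reduce mod 10887]
10804 = 2^2·2701; (2/10887) = +1 since 10887 mod 8 = 7, so (10804/10887) = (+1)^2·(2701/10887); sign now -1
reciprocity: (2701/10887) = +1·(10887/2701) since 2701 mod 4 = 1, 10887 mod 4 = 3; sign now -1
(10887/2701) = (83/2701)   [reduce mod 2701]
reciprocity: (83/2701) = +1·(2701/83) since 83 mod 4 = 3, 2701 mod 4 = 1; sign now -1
(2701/83) = (45/83)   [reduce mod 83]
reciprocity: (45/83) = +1·(83/45) since 45 mod 4 = 1, 83 mod 4 = 3; sign now -1
(83/45) = (38/45)   [reduce mod 45]
38 = 2^1·19; (2/45) = -1 since 45 mod 8 = 5, so (38/45) = (-1)^1·(19/45); sign now +1
reciprocity: (19/45) = +1·(45/19) since 19 mod 4 = 3, 45 mod 4 = 1; sign now +1
(45/19) = (7/19)   [reduce mod 19]
reciprocity: (7/19) = -1·(19/7) since 7 mod 4 = 3, 19 mod 4 = 3; sign now -1
(19/7) = (5/7)   [reduce mod 7]
reciprocity: (5/7) = +1·(7/5) since 5 mod 4 = 1, 7 mod 4 = 3; sign now -1
(7/5) = (2/5)   [reduce mod 5]
2 = 2^1·1; (2/5) = -1 since 5 mod 8 = 5, so (2/5) = (-1)^1·(1/5); sign now +1
(1/5) = 1; final value = sign = +1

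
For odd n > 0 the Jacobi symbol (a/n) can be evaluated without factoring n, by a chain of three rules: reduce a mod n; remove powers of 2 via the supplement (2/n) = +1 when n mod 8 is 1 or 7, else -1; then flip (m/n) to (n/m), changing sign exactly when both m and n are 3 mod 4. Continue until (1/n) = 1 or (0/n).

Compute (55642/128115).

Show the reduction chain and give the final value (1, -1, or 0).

1

factor out 2^1: 55642 = 2^1·27821; with 128115 mod 8 = 3, (2/128115) = -1; sign now -1; continue with (27821/128115)
flip (27821/128115) -> (128115/27821): both odd, 27821 mod 4 = 1, 128115 mod 4 = 3, so the flip contributes +1; sign now -1
(128115/27821): 128115 mod 27821 = 16831, so (128115/27821) = (16831/27821)
flip (16831/27821) -> (27821/16831): both odd, 16831 mod 4 = 3, 27821 mod 4 = 1, so the flip contributes +1; sign now -1
(27821/16831): 27821 mod 16831 = 10990, so (27821/16831) = (10990/16831)
factor out 2^1: 10990 = 2^1·5495; with 16831 mod 8 = 7, (2/16831) = +1; sign now -1; continue with (5495/16831)
flip (5495/16831) -> (16831/5495): both odd, 5495 mod 4 = 3, 16831 mod 4 = 3, so the flip contributes -1; sign now +1
(16831/5495): 16831 mod 5495 = 346, so (16831/5495) = (346/5495)
factor out 2^1: 346 = 2^1·173; with 5495 mod 8 = 7, (2/5495) = +1; sign now +1; continue with (173/5495)
flip (173/5495) -> (5495/173): both odd, 173 mod 4 = 1, 5495 mod 4 = 3, so the flip contributes +1; sign now +1
(5495/173): 5495 mod 173 = 132, so (5495/173) = (132/173)
factor out 2^2: 132 = 2^2·33; with 173 mod 8 = 5, (2/173) = -1; sign now +1; continue with (33/173)
flip (33/173) -> (173/33): both odd, 33 mod 4 = 1, 173 mod 4 = 1, so the flip contributes +1; sign now +1
(173/33): 173 mod 33 = 8, so (173/33) = (8/33)
factor out 2^3: 8 = 2^3·1; with 33 mod 8 = 1, (2/33) = +1; sign now +1; continue with (1/33)
reached (1/33) = 1, so the symbol is +1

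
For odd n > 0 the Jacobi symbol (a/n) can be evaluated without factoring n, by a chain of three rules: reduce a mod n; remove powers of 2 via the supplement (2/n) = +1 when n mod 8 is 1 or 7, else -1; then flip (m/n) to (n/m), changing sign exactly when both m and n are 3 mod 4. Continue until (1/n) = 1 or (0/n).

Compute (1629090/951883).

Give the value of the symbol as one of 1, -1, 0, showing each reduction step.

(1629090/951883): 1629090 mod 951883 = 677207, so (1629090/951883) = (677207/951883)
flip (677207/951883) -> (951883/677207): both odd, 677207 mod 4 = 3, 951883 mod 4 = 3, so the flip contributes -1; sign now -1
(951883/677207): 951883 mod 677207 = 274676, so (951883/677207) = (274676/677207)
factor out 2^2: 274676 = 2^2·68669; with 677207 mod 8 = 7, (2/677207) = +1; sign now -1; continue with (68669/677207)
flip (68669/677207) -> (677207/68669): both odd, 68669 mod 4 = 1, 677207 mod 4 = 3, so the flip contributes +1; sign now -1
(677207/68669): 677207 mod 68669 = 59186, so (677207/68669) = (59186/68669)
factor out 2^1: 59186 = 2^1·29593; with 68669 mod 8 = 5, (2/68669) = -1; sign now +1; continue with (29593/68669)
flip (29593/68669) -> (68669/29593): both odd, 29593 mod 4 = 1, 68669 mod 4 = 1, so the flip contributes +1; sign now +1
(68669/29593): 68669 mod 29593 = 9483, so (68669/29593) = (9483/29593)
flip (9483/29593) -> (29593/9483): both odd, 9483 mod 4 = 3, 29593 mod 4 = 1, so the flip contributes +1; sign now +1
(29593/9483): 29593 mod 9483 = 1144, so (29593/9483) = (1144/9483)
factor out 2^3: 1144 = 2^3·143; with 9483 mod 8 = 3, (2/9483) = -1; sign now -1; continue with (143/9483)
flip (143/9483) -> (9483/143): both odd, 143 mod 4 = 3, 9483 mod 4 = 3, so the flip contributes -1; sign now +1
(9483/143): 9483 mod 143 = 45, so (9483/143) = (45/143)
flip (45/143) -> (143/45): both odd, 45 mod 4 = 1, 143 mod 4 = 3, so the flip contributes +1; sign now +1
(143/45): 143 mod 45 = 8, so (143/45) = (8/45)
factor out 2^3: 8 = 2^3·1; with 45 mod 8 = 5, (2/45) = -1; sign now -1; continue with (1/45)
reached (1/45) = 1, so the symbol is -1

-1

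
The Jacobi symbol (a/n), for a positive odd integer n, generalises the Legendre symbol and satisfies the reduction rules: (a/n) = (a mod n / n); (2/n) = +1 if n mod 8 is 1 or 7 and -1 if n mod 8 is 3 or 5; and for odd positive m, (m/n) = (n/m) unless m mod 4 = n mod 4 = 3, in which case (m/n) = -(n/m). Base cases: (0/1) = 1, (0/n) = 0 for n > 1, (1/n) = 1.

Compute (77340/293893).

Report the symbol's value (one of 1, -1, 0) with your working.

-1

77340 = 2^2·19335; (2/293893) = -1 since 293893 mod 8 = 5, so (77340/293893) = (-1)^2·(19335/293893); sign now +1
reciprocity: (19335/293893) = +1·(293893/19335) since 19335 mod 4 = 3, 293893 mod 4 = 1; sign now +1
(293893/19335) = (3868/19335)   [reduce mod 19335]
3868 = 2^2·967; (2/19335) = +1 since 19335 mod 8 = 7, so (3868/19335) = (+1)^2·(967/19335); sign now +1
reciprocity: (967/19335) = -1·(19335/967) since 967 mod 4 = 3, 19335 mod 4 = 3; sign now -1
(19335/967) = (962/967)   [reduce mod 967]
962 = 2^1·481; (2/967) = +1 since 967 mod 8 = 7, so (962/967) = (+1)^1·(481/967); sign now -1
reciprocity: (481/967) = +1·(967/481) since 481 mod 4 = 1, 967 mod 4 = 3; sign now -1
(967/481) = (5/481)   [reduce mod 481]
reciprocity: (5/481) = +1·(481/5) since 5 mod 4 = 1, 481 mod 4 = 1; sign now -1
(481/5) = (1/5)   [reduce mod 5]
(1/5) = 1; final value = sign = -1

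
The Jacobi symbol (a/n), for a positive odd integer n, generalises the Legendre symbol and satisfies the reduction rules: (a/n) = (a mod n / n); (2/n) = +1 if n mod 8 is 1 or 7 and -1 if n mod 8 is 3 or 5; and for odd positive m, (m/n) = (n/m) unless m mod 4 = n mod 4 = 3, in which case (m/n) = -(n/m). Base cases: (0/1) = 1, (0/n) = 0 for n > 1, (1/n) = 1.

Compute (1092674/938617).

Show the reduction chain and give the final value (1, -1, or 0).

(1092674/938617): 1092674 mod 938617 = 154057, so (1092674/938617) = (154057/938617)
flip (154057/938617) -> (938617/154057): both odd, 154057 mod 4 = 1, 938617 mod 4 = 1, so the flip contributes +1; sign now +1
(938617/154057): 938617 mod 154057 = 14275, so (938617/154057) = (14275/154057)
flip (14275/154057) -> (154057/14275): both odd, 14275 mod 4 = 3, 154057 mod 4 = 1, so the flip contributes +1; sign now +1
(154057/14275): 154057 mod 14275 = 11307, so (154057/14275) = (11307/14275)
flip (11307/14275) -> (14275/11307): both odd, 11307 mod 4 = 3, 14275 mod 4 = 3, so the flip contributes -1; sign now -1
(14275/11307): 14275 mod 11307 = 2968, so (14275/11307) = (2968/11307)
factor out 2^3: 2968 = 2^3·371; with 11307 mod 8 = 3, (2/11307) = -1; sign now +1; continue with (371/11307)
flip (371/11307) -> (11307/371): both odd, 371 mod 4 = 3, 11307 mod 4 = 3, so the flip contributes -1; sign now -1
(11307/371): 11307 mod 371 = 177, so (11307/371) = (177/371)
flip (177/371) -> (371/177): both odd, 177 mod 4 = 1, 371 mod 4 = 3, so the flip contributes +1; sign now -1
(371/177): 371 mod 177 = 17, so (371/177) = (17/177)
flip (17/177) -> (177/17): both odd, 17 mod 4 = 1, 177 mod 4 = 1, so the flip contributes +1; sign now -1
(177/17): 177 mod 17 = 7, so (177/17) = (7/17)
flip (7/17) -> (17/7): both odd, 7 mod 4 = 3, 17 mod 4 = 1, so the flip contributes +1; sign now -1
(17/7): 17 mod 7 = 3, so (17/7) = (3/7)
flip (3/7) -> (7/3): both odd, 3 mod 4 = 3, 7 mod 4 = 3, so the flip contributes -1; sign now +1
(7/3): 7 mod 3 = 1, so (7/3) = (1/3)
reached (1/3) = 1, so the symbol is +1

1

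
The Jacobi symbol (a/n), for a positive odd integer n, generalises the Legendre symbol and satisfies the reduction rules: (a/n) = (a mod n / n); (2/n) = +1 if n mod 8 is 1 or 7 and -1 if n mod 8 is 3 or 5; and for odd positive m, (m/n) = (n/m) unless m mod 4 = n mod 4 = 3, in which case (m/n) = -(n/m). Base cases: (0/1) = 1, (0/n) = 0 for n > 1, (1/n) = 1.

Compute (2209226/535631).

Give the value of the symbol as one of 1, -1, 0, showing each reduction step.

1

(2209226/535631) = (66702/535631)   [reduce mod 535631]
66702 = 2^1·33351; (2/535631) = +1 since 535631 mod 8 = 7, so (66702/535631) = (+1)^1·(33351/535631); sign now +1
reciprocity: (33351/535631) = -1·(535631/33351) since 33351 mod 4 = 3, 535631 mod 4 = 3; sign now -1
(535631/33351) = (2015/33351)   [reduce mod 33351]
reciprocity: (2015/33351) = -1·(33351/2015) since 2015 mod 4 = 3, 33351 mod 4 = 3; sign now +1
(33351/2015) = (1111/2015)   [reduce mod 2015]
reciprocity: (1111/2015) = -1·(2015/1111) since 1111 mod 4 = 3, 2015 mod 4 = 3; sign now -1
(2015/1111) = (904/1111)   [reduce mod 1111]
904 = 2^3·113; (2/1111) = +1 since 1111 mod 8 = 7, so (904/1111) = (+1)^3·(113/1111); sign now -1
reciprocity: (113/1111) = +1·(1111/113) since 113 mod 4 = 1, 1111 mod 4 = 3; sign now -1
(1111/113) = (94/113)   [reduce mod 113]
94 = 2^1·47; (2/113) = +1 since 113 mod 8 = 1, so (94/113) = (+1)^1·(47/113); sign now -1
reciprocity: (47/113) = +1·(113/47) since 47 mod 4 = 3, 113 mod 4 = 1; sign now -1
(113/47) = (19/47)   [reduce mod 47]
reciprocity: (19/47) = -1·(47/19) since 19 mod 4 = 3, 47 mod 4 = 3; sign now +1
(47/19) = (9/19)   [reduce mod 19]
reciprocity: (9/19) = +1·(19/9) since 9 mod 4 = 1, 19 mod 4 = 3; sign now +1
(19/9) = (1/9)   [reduce mod 9]
(1/9) = 1; final value = sign = +1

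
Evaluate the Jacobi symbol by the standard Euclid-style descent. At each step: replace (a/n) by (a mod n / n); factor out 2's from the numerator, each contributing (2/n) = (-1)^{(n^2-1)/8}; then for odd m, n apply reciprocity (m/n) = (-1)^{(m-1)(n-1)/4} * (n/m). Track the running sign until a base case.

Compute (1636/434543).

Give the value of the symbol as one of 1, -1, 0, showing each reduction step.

factor out 2^2: 1636 = 2^2·409; with 434543 mod 8 = 7, (2/434543) = +1; sign now +1; continue with (409/434543)
flip (409/434543) -> (434543/409): both odd, 409 mod 4 = 1, 434543 mod 4 = 3, so the flip contributes +1; sign now +1
(434543/409): 434543 mod 409 = 185, so (434543/409) = (185/409)
flip (185/409) -> (409/185): both odd, 185 mod 4 = 1, 409 mod 4 = 1, so the flip contributes +1; sign now +1
(409/185): 409 mod 185 = 39, so (409/185) = (39/185)
flip (39/185) -> (185/39): both odd, 39 mod 4 = 3, 185 mod 4 = 1, so the flip contributes +1; sign now +1
(185/39): 185 mod 39 = 29, so (185/39) = (29/39)
flip (29/39) -> (39/29): both odd, 29 mod 4 = 1, 39 mod 4 = 3, so the flip contributes +1; sign now +1
(39/29): 39 mod 29 = 10, so (39/29) = (10/29)
factor out 2^1: 10 = 2^1·5; with 29 mod 8 = 5, (2/29) = -1; sign now -1; continue with (5/29)
flip (5/29) -> (29/5): both odd, 5 mod 4 = 1, 29 mod 4 = 1, so the flip contributes +1; sign now -1
(29/5): 29 mod 5 = 4, so (29/5) = (4/5)
factor out 2^2: 4 = 2^2·1; with 5 mod 8 = 5, (2/5) = -1; sign now -1; continue with (1/5)
reached (1/5) = 1, so the symbol is -1

-1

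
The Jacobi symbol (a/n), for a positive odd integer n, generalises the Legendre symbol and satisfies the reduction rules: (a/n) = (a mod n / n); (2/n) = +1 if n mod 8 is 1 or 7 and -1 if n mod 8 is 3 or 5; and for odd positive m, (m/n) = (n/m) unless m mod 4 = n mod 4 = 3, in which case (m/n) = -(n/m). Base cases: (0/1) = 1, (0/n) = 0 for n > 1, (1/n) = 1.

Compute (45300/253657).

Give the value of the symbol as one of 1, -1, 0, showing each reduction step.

factor out 2^2: 45300 = 2^2·11325; with 253657 mod 8 = 1, (2/253657) = +1; sign now +1; continue with (11325/253657)
flip (11325/253657) -> (253657/11325): both odd, 11325 mod 4 = 1, 253657 mod 4 = 1, so the flip contributes +1; sign now +1
(253657/11325): 253657 mod 11325 = 4507, so (253657/11325) = (4507/11325)
flip (4507/11325) -> (11325/4507): both odd, 4507 mod 4 = 3, 11325 mod 4 = 1, so the flip contributes +1; sign now +1
(11325/4507): 11325 mod 4507 = 2311, so (11325/4507) = (2311/4507)
flip (2311/4507) -> (4507/2311): both odd, 2311 mod 4 = 3, 4507 mod 4 = 3, so the flip contributes -1; sign now -1
(4507/2311): 4507 mod 2311 = 2196, so (4507/2311) = (2196/2311)
factor out 2^2: 2196 = 2^2·549; with 2311 mod 8 = 7, (2/2311) = +1; sign now -1; continue with (549/2311)
flip (549/2311) -> (2311/549): both odd, 549 mod 4 = 1, 2311 mod 4 = 3, so the flip contributes +1; sign now -1
(2311/549): 2311 mod 549 = 115, so (2311/549) = (115/549)
flip (115/549) -> (549/115): both odd, 115 mod 4 = 3, 549 mod 4 = 1, so the flip contributes +1; sign now -1
(549/115): 549 mod 115 = 89, so (549/115) = (89/115)
flip (89/115) -> (115/89): both odd, 89 mod 4 = 1, 115 mod 4 = 3, so the flip contributes +1; sign now -1
(115/89): 115 mod 89 = 26, so (115/89) = (26/89)
factor out 2^1: 26 = 2^1·13; with 89 mod 8 = 1, (2/89) = +1; sign now -1; continue with (13/89)
flip (13/89) -> (89/13): both odd, 13 mod 4 = 1, 89 mod 4 = 1, so the flip contributes +1; sign now -1
(89/13): 89 mod 13 = 11, so (89/13) = (11/13)
flip (11/13) -> (13/11): both odd, 11 mod 4 = 3, 13 mod 4 = 1, so the flip contributes +1; sign now -1
(13/11): 13 mod 11 = 2, so (13/11) = (2/11)
factor out 2^1: 2 = 2^1·1; with 11 mod 8 = 3, (2/11) = -1; sign now +1; continue with (1/11)
reached (1/11) = 1, so the symbol is +1

1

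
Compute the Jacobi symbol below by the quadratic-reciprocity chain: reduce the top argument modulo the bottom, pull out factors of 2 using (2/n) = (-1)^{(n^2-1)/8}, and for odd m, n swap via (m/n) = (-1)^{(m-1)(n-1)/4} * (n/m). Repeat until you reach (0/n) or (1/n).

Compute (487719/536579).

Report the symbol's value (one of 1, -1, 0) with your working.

-1

flip (487719/536579) -> (536579/487719): both odd, 487719 mod 4 = 3, 536579 mod 4 = 3, so the flip contributes -1; sign now -1
(536579/487719): 536579 mod 487719 = 48860, so (536579/487719) = (48860/487719)
factor out 2^2: 48860 = 2^2·12215; with 487719 mod 8 = 7, (2/487719) = +1; sign now -1; continue with (12215/487719)
flip (12215/487719) -> (487719/12215): both odd, 12215 mod 4 = 3, 487719 mod 4 = 3, so the flip contributes -1; sign now +1
(487719/12215): 487719 mod 12215 = 11334, so (487719/12215) = (11334/12215)
factor out 2^1: 11334 = 2^1·5667; with 12215 mod 8 = 7, (2/12215) = +1; sign now +1; continue with (5667/12215)
flip (5667/12215) -> (12215/5667): both odd, 5667 mod 4 = 3, 12215 mod 4 = 3, so the flip contributes -1; sign now -1
(12215/5667): 12215 mod 5667 = 881, so (12215/5667) = (881/5667)
flip (881/5667) -> (5667/881): both odd, 881 mod 4 = 1, 5667 mod 4 = 3, so the flip contributes +1; sign now -1
(5667/881): 5667 mod 881 = 381, so (5667/881) = (381/881)
flip (381/881) -> (881/381): both odd, 381 mod 4 = 1, 881 mod 4 = 1, so the flip contributes +1; sign now -1
(881/381): 881 mod 381 = 119, so (881/381) = (119/381)
flip (119/381) -> (381/119): both odd, 119 mod 4 = 3, 381 mod 4 = 1, so the flip contributes +1; sign now -1
(381/119): 381 mod 119 = 24, so (381/119) = (24/119)
factor out 2^3: 24 = 2^3·3; with 119 mod 8 = 7, (2/119) = +1; sign now -1; continue with (3/119)
flip (3/119) -> (119/3): both odd, 3 mod 4 = 3, 119 mod 4 = 3, so the flip contributes -1; sign now +1
(119/3): 119 mod 3 = 2, so (119/3) = (2/3)
factor out 2^1: 2 = 2^1·1; with 3 mod 8 = 3, (2/3) = -1; sign now -1; continue with (1/3)
reached (1/3) = 1, so the symbol is -1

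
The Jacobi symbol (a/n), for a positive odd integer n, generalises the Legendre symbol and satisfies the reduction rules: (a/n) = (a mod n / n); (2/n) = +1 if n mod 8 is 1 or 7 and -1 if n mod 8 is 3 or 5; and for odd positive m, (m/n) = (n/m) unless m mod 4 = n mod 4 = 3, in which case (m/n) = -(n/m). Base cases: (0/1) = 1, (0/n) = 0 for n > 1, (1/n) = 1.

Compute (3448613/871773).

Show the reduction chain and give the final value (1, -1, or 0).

0

(3448613/871773): 3448613 mod 871773 = 833294, so (3448613/871773) = (833294/871773)
factor out 2^1: 833294 = 2^1·416647; with 871773 mod 8 = 5, (2/871773) = -1; sign now -1; continue with (416647/871773)
flip (416647/871773) -> (871773/416647): both odd, 416647 mod 4 = 3, 871773 mod 4 = 1, so the flip contributes +1; sign now -1
(871773/416647): 871773 mod 416647 = 38479, so (871773/416647) = (38479/416647)
flip (38479/416647) -> (416647/38479): both odd, 38479 mod 4 = 3, 416647 mod 4 = 3, so the flip contributes -1; sign now +1
(416647/38479): 416647 mod 38479 = 31857, so (416647/38479) = (31857/38479)
flip (31857/38479) -> (38479/31857): both odd, 31857 mod 4 = 1, 38479 mod 4 = 3, so the flip contributes +1; sign now +1
(38479/31857): 38479 mod 31857 = 6622, so (38479/31857) = (6622/31857)
factor out 2^1: 6622 = 2^1·3311; with 31857 mod 8 = 1, (2/31857) = +1; sign now +1; continue with (3311/31857)
flip (3311/31857) -> (31857/3311): both odd, 3311 mod 4 = 3, 31857 mod 4 = 1, so the flip contributes +1; sign now +1
(31857/3311): 31857 mod 3311 = 2058, so (31857/3311) = (2058/3311)
factor out 2^1: 2058 = 2^1·1029; with 3311 mod 8 = 7, (2/3311) = +1; sign now +1; continue with (1029/3311)
flip (1029/3311) -> (3311/1029): both odd, 1029 mod 4 = 1, 3311 mod 4 = 3, so the flip contributes +1; sign now +1
(3311/1029): 3311 mod 1029 = 224, so (3311/1029) = (224/1029)
factor out 2^5: 224 = 2^5·7; with 1029 mod 8 = 5, (2/1029) = -1; sign now -1; continue with (7/1029)
flip (7/1029) -> (1029/7): both odd, 7 mod 4 = 3, 1029 mod 4 = 1, so the flip contributes +1; sign now -1
(1029/7): 1029 mod 7 = 0, so (1029/7) = (0/7)
reached (0/7); gcd(a, n) > 1, so (0/7) = 0 and the symbol is 0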